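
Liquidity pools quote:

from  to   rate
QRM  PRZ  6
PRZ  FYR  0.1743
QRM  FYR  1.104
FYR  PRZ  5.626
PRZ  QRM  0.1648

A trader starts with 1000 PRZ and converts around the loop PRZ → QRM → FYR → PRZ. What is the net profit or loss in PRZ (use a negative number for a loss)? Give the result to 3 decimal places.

1000 PRZ × 0.1648 = 164.8 QRM
164.8 QRM × 1.104 = 181.9392 FYR
181.9392 FYR × 5.626 = 1023.5899392 PRZ
Net change: 1023.5899392 − 1000 = 23.5899392 PRZ

23.590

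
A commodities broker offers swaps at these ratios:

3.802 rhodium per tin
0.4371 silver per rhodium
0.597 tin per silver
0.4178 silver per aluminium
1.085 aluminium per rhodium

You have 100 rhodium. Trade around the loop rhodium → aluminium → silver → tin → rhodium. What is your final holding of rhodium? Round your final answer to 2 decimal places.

100 rhodium × 1.085 = 108.5 aluminium
108.5 aluminium × 0.4178 = 45.3313 silver
45.3313 silver × 0.597 = 27.0627861 tin
27.0627861 tin × 3.802 = 102.8927127522 rhodium

102.89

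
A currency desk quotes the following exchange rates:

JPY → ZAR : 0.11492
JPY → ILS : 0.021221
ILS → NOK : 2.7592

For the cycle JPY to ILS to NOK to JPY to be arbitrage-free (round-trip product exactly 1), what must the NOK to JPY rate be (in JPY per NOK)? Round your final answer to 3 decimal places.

17.079

Known legs of the cycle: 0.021221 × 2.7592 = 0.0585529832
For no arbitrage the full-cycle product must be 1, so the missing rate is 1 / 0.0585529832 ≈ 17.07855.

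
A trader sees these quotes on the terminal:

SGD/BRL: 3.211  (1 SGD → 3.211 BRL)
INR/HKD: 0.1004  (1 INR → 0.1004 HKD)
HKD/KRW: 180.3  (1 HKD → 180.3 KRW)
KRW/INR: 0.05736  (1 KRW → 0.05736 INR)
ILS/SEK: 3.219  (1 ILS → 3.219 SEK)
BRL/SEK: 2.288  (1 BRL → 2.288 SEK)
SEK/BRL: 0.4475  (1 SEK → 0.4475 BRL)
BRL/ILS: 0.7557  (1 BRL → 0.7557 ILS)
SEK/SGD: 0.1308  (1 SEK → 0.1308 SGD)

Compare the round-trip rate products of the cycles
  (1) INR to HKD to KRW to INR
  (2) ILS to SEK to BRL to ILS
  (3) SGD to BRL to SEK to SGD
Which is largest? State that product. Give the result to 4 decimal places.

1.0886

(1) 0.1004 × 180.3 × 0.05736 = 1.03834
(2) 3.219 × 0.4475 × 0.7557 = 1.08859
(3) 3.211 × 2.288 × 0.1308 = 0.96096
Highest is cycle (2) at 1.0886 (>1, arbitrage).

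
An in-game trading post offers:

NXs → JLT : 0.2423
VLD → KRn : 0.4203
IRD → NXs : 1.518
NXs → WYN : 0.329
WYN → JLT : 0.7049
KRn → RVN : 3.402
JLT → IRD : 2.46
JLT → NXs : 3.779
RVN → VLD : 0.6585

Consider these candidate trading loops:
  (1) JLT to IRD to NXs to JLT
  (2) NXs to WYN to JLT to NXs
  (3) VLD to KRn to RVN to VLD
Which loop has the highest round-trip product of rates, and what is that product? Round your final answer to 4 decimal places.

(1) 2.46 × 1.518 × 0.2423 = 0.90482
(2) 0.329 × 0.7049 × 3.779 = 0.87640
(3) 0.4203 × 3.402 × 0.6585 = 0.94156
Highest is cycle (3) at 0.9416 (≤1, no arbitrage).

0.9416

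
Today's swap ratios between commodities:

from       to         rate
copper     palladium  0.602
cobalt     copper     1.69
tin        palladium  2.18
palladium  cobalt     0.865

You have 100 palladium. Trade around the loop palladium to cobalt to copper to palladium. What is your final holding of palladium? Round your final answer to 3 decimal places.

100 palladium × 0.865 = 86.5 cobalt
86.5 cobalt × 1.69 = 146.185 copper
146.185 copper × 0.602 = 88.00337 palladium

88.003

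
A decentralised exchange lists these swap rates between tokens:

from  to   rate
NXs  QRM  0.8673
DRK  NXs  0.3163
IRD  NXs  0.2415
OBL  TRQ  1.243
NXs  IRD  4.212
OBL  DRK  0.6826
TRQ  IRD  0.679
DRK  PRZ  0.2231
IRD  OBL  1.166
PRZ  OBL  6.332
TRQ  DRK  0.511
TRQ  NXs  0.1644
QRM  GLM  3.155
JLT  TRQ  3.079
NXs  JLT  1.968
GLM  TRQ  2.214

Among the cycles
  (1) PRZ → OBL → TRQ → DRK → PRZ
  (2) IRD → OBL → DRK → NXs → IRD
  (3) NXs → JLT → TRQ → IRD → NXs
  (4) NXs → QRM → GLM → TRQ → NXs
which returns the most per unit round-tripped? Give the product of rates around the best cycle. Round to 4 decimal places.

1.0604

(1) 6.332 × 1.243 × 0.511 × 0.2231 = 0.89729
(2) 1.166 × 0.6826 × 0.3163 × 4.212 = 1.06036
(3) 1.968 × 3.079 × 0.679 × 0.2415 = 0.99362
(4) 0.8673 × 3.155 × 2.214 × 0.1644 = 0.99597
Highest is cycle (2) at 1.0604 (>1, arbitrage).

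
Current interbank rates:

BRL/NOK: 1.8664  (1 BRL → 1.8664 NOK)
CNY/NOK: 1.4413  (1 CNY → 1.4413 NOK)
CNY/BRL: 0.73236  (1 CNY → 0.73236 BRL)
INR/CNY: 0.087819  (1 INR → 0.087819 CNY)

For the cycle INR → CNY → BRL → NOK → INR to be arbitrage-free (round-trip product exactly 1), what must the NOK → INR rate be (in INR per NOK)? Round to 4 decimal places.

8.3307

Known legs of the cycle: 0.087819 × 0.73236 × 1.8664 = 0.120037745268576
For no arbitrage the full-cycle product must be 1, so the missing rate is 1 / 0.120037745268576 ≈ 8.330713.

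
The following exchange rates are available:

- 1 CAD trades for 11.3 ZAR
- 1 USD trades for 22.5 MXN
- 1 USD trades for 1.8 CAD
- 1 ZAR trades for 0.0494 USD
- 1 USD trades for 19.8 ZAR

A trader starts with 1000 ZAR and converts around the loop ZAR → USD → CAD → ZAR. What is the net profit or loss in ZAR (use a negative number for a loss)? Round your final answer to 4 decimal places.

1000 ZAR × 0.0494 = 49.4 USD
49.4 USD × 1.8 = 88.92 CAD
88.92 CAD × 11.3 = 1004.796 ZAR
Net change: 1004.796 − 1000 = 4.796 ZAR

4.7960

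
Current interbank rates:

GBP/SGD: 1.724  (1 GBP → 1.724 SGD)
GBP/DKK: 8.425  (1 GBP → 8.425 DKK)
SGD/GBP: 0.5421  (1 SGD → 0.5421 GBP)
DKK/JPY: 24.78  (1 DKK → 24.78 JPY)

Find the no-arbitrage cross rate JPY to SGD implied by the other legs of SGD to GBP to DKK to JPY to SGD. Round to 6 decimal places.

0.008836

Known legs of the cycle: 0.5421 × 8.425 × 24.78 = 113.17503015
For no arbitrage the full-cycle product must be 1, so the missing rate is 1 / 113.17503015 ≈ 0.00883587.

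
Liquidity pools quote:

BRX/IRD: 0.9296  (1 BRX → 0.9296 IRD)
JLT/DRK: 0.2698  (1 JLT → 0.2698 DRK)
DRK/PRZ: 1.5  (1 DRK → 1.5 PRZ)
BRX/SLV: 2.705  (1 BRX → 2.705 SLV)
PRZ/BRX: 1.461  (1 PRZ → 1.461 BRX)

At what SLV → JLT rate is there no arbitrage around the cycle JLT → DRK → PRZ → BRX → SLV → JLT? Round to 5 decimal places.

Known legs of the cycle: 0.2698 × 1.5 × 1.461 × 2.705 = 1.5993764235
For no arbitrage the full-cycle product must be 1, so the missing rate is 1 / 1.5993764235 ≈ 0.6252437.

0.62524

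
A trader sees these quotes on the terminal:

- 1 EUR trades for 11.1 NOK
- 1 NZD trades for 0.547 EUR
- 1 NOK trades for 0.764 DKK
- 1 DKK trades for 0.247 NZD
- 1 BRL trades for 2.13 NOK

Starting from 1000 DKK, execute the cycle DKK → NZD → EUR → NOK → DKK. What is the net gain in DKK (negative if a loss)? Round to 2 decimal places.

145.78

1000 DKK × 0.247 = 247 NZD
247 NZD × 0.547 = 135.109 EUR
135.109 EUR × 11.1 = 1499.7099 NOK
1499.7099 NOK × 0.764 = 1145.7783636 DKK
Net change: 1145.7783636 − 1000 = 145.7783636 DKK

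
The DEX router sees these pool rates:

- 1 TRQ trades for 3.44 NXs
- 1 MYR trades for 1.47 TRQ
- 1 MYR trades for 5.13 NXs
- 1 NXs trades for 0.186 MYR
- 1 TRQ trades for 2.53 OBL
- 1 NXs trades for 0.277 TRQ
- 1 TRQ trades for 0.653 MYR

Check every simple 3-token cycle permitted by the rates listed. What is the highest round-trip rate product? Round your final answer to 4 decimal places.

0.9406

TRQ→NXs→MYR→TRQ: 3.44 × 0.186 × 1.47 = 0.94056
TRQ→MYR→NXs→TRQ: 0.653 × 5.13 × 0.277 = 0.92792
Maximum is TRQ→NXs→MYR→TRQ at 0.9406; no arbitrage — every cycle loses value.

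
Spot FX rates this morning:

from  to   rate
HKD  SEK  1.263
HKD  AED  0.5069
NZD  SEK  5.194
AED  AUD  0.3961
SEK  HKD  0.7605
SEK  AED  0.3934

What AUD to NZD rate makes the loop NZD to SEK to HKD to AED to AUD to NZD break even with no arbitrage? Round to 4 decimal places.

1.2609

Known legs of the cycle: 5.194 × 0.7605 × 0.5069 × 0.3961 = 0.79310063447433
For no arbitrage the full-cycle product must be 1, so the missing rate is 1 / 0.79310063447433 ≈ 1.260874.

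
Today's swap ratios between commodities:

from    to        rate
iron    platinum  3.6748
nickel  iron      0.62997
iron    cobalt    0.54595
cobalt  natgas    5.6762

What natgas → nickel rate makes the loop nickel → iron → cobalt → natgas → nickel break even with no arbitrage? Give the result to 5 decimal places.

Known legs of the cycle: 0.62997 × 0.54595 × 5.6762 = 1.9522275080583
For no arbitrage the full-cycle product must be 1, so the missing rate is 1 / 1.9522275080583 ≈ 0.5122354.

0.51224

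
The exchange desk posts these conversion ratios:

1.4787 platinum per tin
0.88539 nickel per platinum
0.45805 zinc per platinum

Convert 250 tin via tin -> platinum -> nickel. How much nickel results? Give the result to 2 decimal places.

250 tin × 1.4787 = 369.675 platinum
369.675 platinum × 0.88539 = 327.30654825 nickel

327.31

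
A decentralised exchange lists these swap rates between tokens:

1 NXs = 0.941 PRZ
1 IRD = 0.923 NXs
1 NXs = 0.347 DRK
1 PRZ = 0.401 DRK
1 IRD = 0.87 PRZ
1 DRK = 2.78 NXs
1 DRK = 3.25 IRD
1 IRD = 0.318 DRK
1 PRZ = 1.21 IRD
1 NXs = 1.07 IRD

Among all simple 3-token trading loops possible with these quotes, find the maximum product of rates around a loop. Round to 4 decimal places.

1.1338

PRZ→DRK→IRD→PRZ: 0.401 × 3.25 × 0.87 = 1.13383
PRZ→IRD→NXs→PRZ: 1.21 × 0.923 × 0.941 = 1.05094
PRZ→DRK→NXs→PRZ: 0.401 × 2.78 × 0.941 = 1.04901
IRD→NXs→DRK→IRD: 0.923 × 0.347 × 3.25 = 1.04091
IRD→DRK→NXs→IRD: 0.318 × 2.78 × 1.07 = 0.94592
Maximum is PRZ→DRK→IRD→PRZ at 1.1338; arbitrage exists.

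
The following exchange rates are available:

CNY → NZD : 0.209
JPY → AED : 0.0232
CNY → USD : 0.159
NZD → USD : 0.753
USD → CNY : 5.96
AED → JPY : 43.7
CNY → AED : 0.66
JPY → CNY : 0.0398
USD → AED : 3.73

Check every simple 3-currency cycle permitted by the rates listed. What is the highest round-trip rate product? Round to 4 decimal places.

JPY→CNY→AED→JPY: 0.0398 × 0.66 × 43.7 = 1.14791
USD→CNY→NZD→USD: 5.96 × 0.209 × 0.753 = 0.93797
Maximum is JPY→CNY→AED→JPY at 1.1479; arbitrage exists.

1.1479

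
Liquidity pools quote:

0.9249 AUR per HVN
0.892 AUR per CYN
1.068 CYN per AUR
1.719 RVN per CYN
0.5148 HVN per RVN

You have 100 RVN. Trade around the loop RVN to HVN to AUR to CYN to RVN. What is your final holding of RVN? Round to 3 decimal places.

100 RVN × 0.5148 = 51.48 HVN
51.48 HVN × 0.9249 = 47.613852 AUR
47.613852 AUR × 1.068 = 50.851593936 CYN
50.851593936 CYN × 1.719 = 87.413889975984 RVN

87.414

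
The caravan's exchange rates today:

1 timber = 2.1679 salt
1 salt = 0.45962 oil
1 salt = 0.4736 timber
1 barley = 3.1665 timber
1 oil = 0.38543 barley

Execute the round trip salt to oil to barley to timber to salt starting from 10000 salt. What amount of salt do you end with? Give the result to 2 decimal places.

12160.83

10000 salt × 0.45962 = 4596.2 oil
4596.2 oil × 0.38543 = 1771.513366 barley
1771.513366 barley × 3.1665 = 5609.497073439 timber
5609.497073439 timber × 2.1679 = 12160.8287055084081 salt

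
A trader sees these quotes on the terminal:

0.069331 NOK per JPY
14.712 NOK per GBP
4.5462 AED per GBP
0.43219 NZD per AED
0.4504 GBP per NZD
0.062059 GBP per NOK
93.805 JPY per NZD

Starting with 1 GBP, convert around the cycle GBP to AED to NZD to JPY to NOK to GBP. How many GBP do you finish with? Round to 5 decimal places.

0.79302

1 GBP × 4.5462 = 4.5462 AED
4.5462 AED × 0.43219 = 1.964822178 NZD
1.964822178 NZD × 93.805 = 184.31014440729 JPY
184.31014440729 JPY × 0.069331 = 12.77840662190182299 NOK
12.77840662190182299 NOK × 0.062059 = 0.79301513654860523293641 GBP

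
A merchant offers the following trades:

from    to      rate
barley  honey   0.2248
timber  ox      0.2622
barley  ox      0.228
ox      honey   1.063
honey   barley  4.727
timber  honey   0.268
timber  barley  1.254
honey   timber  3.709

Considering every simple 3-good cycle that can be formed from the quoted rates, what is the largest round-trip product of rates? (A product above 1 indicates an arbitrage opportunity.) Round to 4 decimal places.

ox→honey→barley→ox: 1.063 × 4.727 × 0.228 = 1.14565
timber→barley→honey→timber: 1.254 × 0.2248 × 3.709 = 1.04556
timber→ox→honey→timber: 0.2622 × 1.063 × 3.709 = 1.03377
Maximum is ox→honey→barley→ox at 1.1457; arbitrage exists.

1.1457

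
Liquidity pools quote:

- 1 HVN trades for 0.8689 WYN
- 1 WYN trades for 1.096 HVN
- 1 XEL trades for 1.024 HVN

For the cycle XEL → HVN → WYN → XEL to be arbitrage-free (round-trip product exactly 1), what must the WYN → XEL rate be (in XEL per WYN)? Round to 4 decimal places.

Known legs of the cycle: 1.024 × 0.8689 = 0.8897536
For no arbitrage the full-cycle product must be 1, so the missing rate is 1 / 0.8897536 ≈ 1.123907.

1.1239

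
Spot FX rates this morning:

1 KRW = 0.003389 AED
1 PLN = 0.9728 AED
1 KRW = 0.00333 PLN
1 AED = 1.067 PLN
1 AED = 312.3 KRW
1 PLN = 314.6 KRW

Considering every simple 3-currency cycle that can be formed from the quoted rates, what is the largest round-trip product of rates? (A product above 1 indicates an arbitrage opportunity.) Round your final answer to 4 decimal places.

1.1376

KRW→AED→PLN→KRW: 0.003389 × 1.067 × 314.6 = 1.13761
KRW→PLN→AED→KRW: 0.00333 × 0.9728 × 312.3 = 1.01167
Maximum is KRW→AED→PLN→KRW at 1.1376; arbitrage exists.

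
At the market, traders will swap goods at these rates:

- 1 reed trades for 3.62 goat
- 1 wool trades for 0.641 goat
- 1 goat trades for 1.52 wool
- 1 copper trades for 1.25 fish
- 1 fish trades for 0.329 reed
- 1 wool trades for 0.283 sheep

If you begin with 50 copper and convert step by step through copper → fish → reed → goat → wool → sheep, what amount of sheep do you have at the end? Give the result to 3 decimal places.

50 copper × 1.25 = 62.5 fish
62.5 fish × 0.329 = 20.5625 reed
20.5625 reed × 3.62 = 74.43625 goat
74.43625 goat × 1.52 = 113.1431 wool
113.1431 wool × 0.283 = 32.0194973 sheep

32.019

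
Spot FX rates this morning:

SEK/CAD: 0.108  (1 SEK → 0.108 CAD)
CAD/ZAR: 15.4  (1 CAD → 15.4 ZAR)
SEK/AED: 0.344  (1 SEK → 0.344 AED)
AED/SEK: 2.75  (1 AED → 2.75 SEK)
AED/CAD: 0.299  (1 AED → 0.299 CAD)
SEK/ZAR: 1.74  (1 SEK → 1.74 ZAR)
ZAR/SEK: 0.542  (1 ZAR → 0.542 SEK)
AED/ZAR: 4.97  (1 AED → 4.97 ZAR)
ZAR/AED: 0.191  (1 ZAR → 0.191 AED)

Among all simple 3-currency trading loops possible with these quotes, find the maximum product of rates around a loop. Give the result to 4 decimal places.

AED→ZAR→SEK→AED: 4.97 × 0.542 × 0.344 = 0.92665
AED→SEK→ZAR→AED: 2.75 × 1.74 × 0.191 = 0.91394
ZAR→SEK→CAD→ZAR: 0.542 × 0.108 × 15.4 = 0.90145
AED→CAD→ZAR→AED: 0.299 × 15.4 × 0.191 = 0.87948
Maximum is AED→ZAR→SEK→AED at 0.9266; no arbitrage — every cycle loses value.

0.9266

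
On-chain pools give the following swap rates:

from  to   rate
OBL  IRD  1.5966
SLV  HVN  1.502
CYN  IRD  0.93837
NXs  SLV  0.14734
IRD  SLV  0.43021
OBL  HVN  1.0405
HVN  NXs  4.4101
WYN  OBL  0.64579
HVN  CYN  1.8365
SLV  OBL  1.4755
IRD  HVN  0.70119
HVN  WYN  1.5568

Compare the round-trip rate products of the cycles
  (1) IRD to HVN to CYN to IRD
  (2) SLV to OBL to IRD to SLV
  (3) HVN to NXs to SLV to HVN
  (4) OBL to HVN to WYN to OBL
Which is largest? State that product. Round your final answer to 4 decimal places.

1.2084

(1) 0.70119 × 1.8365 × 0.93837 = 1.20837
(2) 1.4755 × 1.5966 × 0.43021 = 1.01348
(3) 4.4101 × 0.14734 × 1.502 = 0.97598
(4) 1.0405 × 1.5568 × 0.64579 = 1.04608
Highest is cycle (1) at 1.2084 (>1, arbitrage).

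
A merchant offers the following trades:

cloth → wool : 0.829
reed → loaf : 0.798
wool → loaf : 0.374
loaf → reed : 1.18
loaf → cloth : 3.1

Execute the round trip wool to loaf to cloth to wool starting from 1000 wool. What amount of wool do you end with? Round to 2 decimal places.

1000 wool × 0.374 = 374 loaf
374 loaf × 3.1 = 1159.4 cloth
1159.4 cloth × 0.829 = 961.1426 wool

961.14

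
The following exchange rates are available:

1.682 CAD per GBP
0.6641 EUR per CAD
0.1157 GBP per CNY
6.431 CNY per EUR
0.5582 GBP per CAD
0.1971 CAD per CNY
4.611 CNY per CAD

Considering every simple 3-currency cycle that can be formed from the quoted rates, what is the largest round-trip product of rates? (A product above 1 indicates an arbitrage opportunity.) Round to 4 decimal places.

CNY→GBP→CAD→CNY: 0.1157 × 1.682 × 4.611 = 0.89733
CNY→CAD→EUR→CNY: 0.1971 × 0.6641 × 6.431 = 0.84178
Maximum is CNY→GBP→CAD→CNY at 0.8973; no arbitrage — every cycle loses value.

0.8973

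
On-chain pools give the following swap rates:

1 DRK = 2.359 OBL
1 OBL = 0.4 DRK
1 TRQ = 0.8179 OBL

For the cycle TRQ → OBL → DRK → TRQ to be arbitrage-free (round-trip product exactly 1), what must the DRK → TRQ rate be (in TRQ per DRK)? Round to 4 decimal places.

3.0566

Known legs of the cycle: 0.8179 × 0.4 = 0.32716
For no arbitrage the full-cycle product must be 1, so the missing rate is 1 / 0.32716 ≈ 3.056608.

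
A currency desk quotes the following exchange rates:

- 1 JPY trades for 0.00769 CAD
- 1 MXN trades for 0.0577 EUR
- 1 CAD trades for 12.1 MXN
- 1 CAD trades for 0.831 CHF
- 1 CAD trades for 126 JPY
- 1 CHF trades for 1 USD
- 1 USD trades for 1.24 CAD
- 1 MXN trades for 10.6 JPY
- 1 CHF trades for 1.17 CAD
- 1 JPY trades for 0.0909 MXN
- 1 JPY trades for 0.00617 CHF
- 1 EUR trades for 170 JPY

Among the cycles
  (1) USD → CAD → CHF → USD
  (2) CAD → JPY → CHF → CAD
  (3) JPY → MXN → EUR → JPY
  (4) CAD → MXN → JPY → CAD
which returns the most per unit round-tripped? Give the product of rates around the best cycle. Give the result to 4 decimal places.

(1) 1.24 × 0.831 × 1 = 1.03044
(2) 126 × 0.00617 × 1.17 = 0.90958
(3) 0.0909 × 0.0577 × 170 = 0.89164
(4) 12.1 × 10.6 × 0.00769 = 0.98632
Highest is cycle (1) at 1.0304 (>1, arbitrage).

1.0304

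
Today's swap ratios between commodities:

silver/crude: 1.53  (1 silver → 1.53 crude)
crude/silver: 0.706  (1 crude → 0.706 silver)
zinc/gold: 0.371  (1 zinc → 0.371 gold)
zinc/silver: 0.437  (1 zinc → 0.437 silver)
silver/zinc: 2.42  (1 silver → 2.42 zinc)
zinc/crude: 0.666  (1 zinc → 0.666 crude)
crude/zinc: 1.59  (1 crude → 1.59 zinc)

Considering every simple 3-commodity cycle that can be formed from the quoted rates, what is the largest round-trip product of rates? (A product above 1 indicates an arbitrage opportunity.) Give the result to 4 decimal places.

1.1379

silver→zinc→crude→silver: 2.42 × 0.666 × 0.706 = 1.13787
silver→crude→zinc→silver: 1.53 × 1.59 × 0.437 = 1.06309
Maximum is silver→zinc→crude→silver at 1.1379; arbitrage exists.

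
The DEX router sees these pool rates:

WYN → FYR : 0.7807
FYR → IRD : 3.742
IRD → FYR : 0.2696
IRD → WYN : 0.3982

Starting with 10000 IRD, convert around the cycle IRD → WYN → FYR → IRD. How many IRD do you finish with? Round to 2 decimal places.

10000 IRD × 0.3982 = 3982 WYN
3982 WYN × 0.7807 = 3108.7474 FYR
3108.7474 FYR × 3.742 = 11632.9327708 IRD

11632.93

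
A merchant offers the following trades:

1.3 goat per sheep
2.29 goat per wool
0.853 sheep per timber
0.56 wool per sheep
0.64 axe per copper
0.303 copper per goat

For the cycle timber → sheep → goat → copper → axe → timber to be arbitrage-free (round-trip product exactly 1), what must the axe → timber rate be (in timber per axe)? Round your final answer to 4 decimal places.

4.6503

Known legs of the cycle: 0.853 × 1.3 × 0.303 × 0.64 = 0.215037888
For no arbitrage the full-cycle product must be 1, so the missing rate is 1 / 0.215037888 ≈ 4.650343.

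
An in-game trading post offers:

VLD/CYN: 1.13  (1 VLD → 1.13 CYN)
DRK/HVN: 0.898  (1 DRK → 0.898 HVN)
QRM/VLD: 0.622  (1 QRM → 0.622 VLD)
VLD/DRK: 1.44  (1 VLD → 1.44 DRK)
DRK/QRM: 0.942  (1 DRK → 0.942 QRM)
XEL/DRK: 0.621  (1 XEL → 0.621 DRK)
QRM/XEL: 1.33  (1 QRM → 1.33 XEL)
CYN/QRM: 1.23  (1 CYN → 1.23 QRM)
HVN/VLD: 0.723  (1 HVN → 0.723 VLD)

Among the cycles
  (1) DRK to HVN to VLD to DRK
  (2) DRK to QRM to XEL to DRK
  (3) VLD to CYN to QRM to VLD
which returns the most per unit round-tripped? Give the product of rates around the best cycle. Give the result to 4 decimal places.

(1) 0.898 × 0.723 × 1.44 = 0.93493
(2) 0.942 × 1.33 × 0.621 = 0.77803
(3) 1.13 × 1.23 × 0.622 = 0.86452
Highest is cycle (1) at 0.9349 (≤1, no arbitrage).

0.9349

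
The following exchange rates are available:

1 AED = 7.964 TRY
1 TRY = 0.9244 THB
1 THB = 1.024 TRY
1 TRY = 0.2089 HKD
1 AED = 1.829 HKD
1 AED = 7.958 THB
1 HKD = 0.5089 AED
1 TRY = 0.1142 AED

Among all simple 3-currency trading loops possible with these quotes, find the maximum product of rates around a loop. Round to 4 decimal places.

TRY→AED→THB→TRY: 0.1142 × 7.958 × 1.024 = 0.93061
HKD→AED→TRY→HKD: 0.5089 × 7.964 × 0.2089 = 0.84665
Maximum is TRY→AED→THB→TRY at 0.9306; no arbitrage — every cycle loses value.

0.9306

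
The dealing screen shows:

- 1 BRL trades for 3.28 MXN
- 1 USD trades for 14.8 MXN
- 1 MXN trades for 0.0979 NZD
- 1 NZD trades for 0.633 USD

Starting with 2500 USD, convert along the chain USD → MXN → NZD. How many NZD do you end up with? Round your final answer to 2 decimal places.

3622.30

2500 USD × 14.8 = 37000 MXN
37000 MXN × 0.0979 = 3622.3 NZD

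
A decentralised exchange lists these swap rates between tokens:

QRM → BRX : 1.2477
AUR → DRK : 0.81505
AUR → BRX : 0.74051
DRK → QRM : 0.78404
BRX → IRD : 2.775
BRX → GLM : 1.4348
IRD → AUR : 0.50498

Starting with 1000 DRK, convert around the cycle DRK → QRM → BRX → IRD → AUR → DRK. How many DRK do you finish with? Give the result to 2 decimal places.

1117.30

1000 DRK × 0.78404 = 784.04 QRM
784.04 QRM × 1.2477 = 978.246708 BRX
978.246708 BRX × 2.775 = 2714.6346147 IRD
2714.6346147 IRD × 0.50498 = 1370.836187731206 AUR
1370.836187731206 AUR × 0.81505 = 1117.3000348103194503 DRK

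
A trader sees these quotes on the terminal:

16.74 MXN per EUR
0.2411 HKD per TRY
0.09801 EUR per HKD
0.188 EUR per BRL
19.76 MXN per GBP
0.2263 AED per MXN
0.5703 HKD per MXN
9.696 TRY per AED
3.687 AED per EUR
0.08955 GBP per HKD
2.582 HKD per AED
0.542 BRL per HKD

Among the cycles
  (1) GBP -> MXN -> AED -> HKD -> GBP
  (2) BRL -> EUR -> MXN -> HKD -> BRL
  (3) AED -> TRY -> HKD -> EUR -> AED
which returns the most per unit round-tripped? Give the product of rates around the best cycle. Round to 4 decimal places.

1.0339

(1) 19.76 × 0.2263 × 2.582 × 0.08955 = 1.03394
(2) 0.188 × 16.74 × 0.5703 × 0.542 = 0.97278
(3) 9.696 × 0.2411 × 0.09801 × 3.687 = 0.84476
Highest is cycle (1) at 1.0339 (>1, arbitrage).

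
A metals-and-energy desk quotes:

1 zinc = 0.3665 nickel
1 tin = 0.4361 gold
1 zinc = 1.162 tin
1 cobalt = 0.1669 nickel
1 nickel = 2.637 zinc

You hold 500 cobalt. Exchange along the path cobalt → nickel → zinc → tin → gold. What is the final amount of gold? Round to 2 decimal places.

111.51

500 cobalt × 0.1669 = 83.45 nickel
83.45 nickel × 2.637 = 220.05765 zinc
220.05765 zinc × 1.162 = 255.7069893 tin
255.7069893 tin × 0.4361 = 111.51381803373 gold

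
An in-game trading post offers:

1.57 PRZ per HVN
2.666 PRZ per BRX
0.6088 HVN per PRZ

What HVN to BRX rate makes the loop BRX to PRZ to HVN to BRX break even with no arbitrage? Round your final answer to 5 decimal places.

Known legs of the cycle: 2.666 × 0.6088 = 1.6230608
For no arbitrage the full-cycle product must be 1, so the missing rate is 1 / 1.6230608 ≈ 0.6161199.

0.61612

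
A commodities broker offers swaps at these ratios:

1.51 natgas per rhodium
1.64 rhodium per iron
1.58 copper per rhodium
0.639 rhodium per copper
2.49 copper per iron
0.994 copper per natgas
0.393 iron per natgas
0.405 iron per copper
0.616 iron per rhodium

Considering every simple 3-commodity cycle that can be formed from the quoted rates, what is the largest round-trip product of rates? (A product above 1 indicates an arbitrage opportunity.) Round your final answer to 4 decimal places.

1.0494

copper→iron→rhodium→copper: 0.405 × 1.64 × 1.58 = 1.04944
copper→rhodium→iron→copper: 0.639 × 0.616 × 2.49 = 0.98012
iron→rhodium→natgas→iron: 1.64 × 1.51 × 0.393 = 0.97323
copper→rhodium→natgas→copper: 0.639 × 1.51 × 0.994 = 0.95910
Maximum is copper→iron→rhodium→copper at 1.0494; arbitrage exists.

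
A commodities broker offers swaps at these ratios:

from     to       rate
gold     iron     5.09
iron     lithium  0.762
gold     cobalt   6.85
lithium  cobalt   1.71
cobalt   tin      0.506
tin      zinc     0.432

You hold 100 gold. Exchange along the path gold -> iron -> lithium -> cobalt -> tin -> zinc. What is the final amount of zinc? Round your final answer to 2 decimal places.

100 gold × 5.09 = 509 iron
509 iron × 0.762 = 387.858 lithium
387.858 lithium × 1.71 = 663.23718 cobalt
663.23718 cobalt × 0.506 = 335.59801308 tin
335.59801308 tin × 0.432 = 144.97834165056 zinc

144.98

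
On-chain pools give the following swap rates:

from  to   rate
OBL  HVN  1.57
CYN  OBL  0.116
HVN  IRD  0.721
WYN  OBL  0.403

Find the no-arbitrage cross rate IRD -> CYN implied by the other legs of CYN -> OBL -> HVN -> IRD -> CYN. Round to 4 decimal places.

7.6157

Known legs of the cycle: 0.116 × 1.57 × 0.721 = 0.13130852
For no arbitrage the full-cycle product must be 1, so the missing rate is 1 / 0.13130852 ≈ 7.615652.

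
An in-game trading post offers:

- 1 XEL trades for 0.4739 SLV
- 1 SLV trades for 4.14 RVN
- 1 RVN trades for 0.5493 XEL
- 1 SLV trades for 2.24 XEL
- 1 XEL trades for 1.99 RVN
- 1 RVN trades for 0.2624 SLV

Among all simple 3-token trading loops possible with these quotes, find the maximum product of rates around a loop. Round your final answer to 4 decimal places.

XEL→RVN→SLV→XEL: 1.99 × 0.2624 × 2.24 = 1.16967
XEL→SLV→RVN→XEL: 0.4739 × 4.14 × 0.5493 = 1.07770
Maximum is XEL→RVN→SLV→XEL at 1.1697; arbitrage exists.

1.1697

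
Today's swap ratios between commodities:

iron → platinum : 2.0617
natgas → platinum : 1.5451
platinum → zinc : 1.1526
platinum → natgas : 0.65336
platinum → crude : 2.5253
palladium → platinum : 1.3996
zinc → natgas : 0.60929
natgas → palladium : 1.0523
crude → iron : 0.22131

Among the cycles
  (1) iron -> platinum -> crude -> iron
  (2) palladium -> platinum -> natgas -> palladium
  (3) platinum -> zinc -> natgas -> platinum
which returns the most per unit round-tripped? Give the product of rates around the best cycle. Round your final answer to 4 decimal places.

1.1522

(1) 2.0617 × 2.5253 × 0.22131 = 1.15223
(2) 1.3996 × 0.65336 × 1.0523 = 0.96227
(3) 1.1526 × 0.60929 × 1.5451 = 1.08507
Highest is cycle (1) at 1.1522 (>1, arbitrage).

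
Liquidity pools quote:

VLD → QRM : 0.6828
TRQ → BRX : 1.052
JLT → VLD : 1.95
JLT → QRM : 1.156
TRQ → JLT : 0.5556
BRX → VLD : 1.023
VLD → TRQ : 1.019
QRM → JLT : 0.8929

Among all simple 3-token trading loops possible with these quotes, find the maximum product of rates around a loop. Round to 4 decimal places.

JLT→VLD→QRM→JLT: 1.95 × 0.6828 × 0.8929 = 1.18886
TRQ→JLT→VLD→TRQ: 0.5556 × 1.95 × 1.019 = 1.10400
TRQ→BRX→VLD→TRQ: 1.052 × 1.023 × 1.019 = 1.09664
Maximum is JLT→VLD→QRM→JLT at 1.1889; arbitrage exists.

1.1889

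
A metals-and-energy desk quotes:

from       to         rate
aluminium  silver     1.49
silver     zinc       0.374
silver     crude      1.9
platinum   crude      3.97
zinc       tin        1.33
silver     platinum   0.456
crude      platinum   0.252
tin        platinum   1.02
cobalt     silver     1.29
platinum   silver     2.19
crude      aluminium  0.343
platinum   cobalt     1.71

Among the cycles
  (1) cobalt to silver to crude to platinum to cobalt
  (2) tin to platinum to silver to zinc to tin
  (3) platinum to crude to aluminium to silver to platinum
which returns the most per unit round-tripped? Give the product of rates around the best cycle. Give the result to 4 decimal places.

(1) 1.29 × 1.9 × 0.252 × 1.71 = 1.05618
(2) 1.02 × 2.19 × 0.374 × 1.33 = 1.11114
(3) 3.97 × 0.343 × 1.49 × 0.456 = 0.92520
Highest is cycle (2) at 1.1111 (>1, arbitrage).

1.1111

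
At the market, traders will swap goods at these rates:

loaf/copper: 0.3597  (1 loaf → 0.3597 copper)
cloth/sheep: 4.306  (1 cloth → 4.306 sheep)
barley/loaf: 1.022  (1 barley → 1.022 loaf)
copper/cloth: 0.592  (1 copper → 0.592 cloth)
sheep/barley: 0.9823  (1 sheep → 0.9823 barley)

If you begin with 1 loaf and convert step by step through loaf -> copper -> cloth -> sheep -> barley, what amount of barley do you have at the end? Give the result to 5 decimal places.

0.90070

1 loaf × 0.3597 = 0.3597 copper
0.3597 copper × 0.592 = 0.2129424 cloth
0.2129424 cloth × 4.306 = 0.9169299744 sheep
0.9169299744 sheep × 0.9823 = 0.90070031385312 barley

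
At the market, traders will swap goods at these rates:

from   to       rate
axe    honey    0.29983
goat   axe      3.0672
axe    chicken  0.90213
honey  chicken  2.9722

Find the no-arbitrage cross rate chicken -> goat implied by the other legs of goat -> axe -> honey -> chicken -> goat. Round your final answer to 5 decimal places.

0.36585

Known legs of the cycle: 3.0672 × 0.29983 × 2.9722 = 2.7333497755872
For no arbitrage the full-cycle product must be 1, so the missing rate is 1 / 2.7333497755872 ≈ 0.3658515.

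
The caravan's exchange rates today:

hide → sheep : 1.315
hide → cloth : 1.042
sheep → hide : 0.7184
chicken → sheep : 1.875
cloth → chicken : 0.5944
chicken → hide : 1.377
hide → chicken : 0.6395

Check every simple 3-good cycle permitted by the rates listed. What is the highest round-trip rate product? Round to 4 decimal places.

0.8614

chicken→sheep→hide→chicken: 1.875 × 0.7184 × 0.6395 = 0.86141
chicken→hide→cloth→chicken: 1.377 × 1.042 × 0.5944 = 0.85287
Maximum is chicken→sheep→hide→chicken at 0.8614; no arbitrage — every cycle loses value.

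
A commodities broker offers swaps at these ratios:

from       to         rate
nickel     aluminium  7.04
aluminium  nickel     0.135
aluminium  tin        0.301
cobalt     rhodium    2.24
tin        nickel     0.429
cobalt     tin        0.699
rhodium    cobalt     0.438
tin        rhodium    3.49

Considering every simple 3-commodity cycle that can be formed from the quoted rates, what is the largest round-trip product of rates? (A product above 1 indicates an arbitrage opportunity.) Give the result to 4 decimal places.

1.0685

cobalt→tin→rhodium→cobalt: 0.699 × 3.49 × 0.438 = 1.06851
nickel→aluminium→tin→nickel: 7.04 × 0.301 × 0.429 = 0.90907
Maximum is cobalt→tin→rhodium→cobalt at 1.0685; arbitrage exists.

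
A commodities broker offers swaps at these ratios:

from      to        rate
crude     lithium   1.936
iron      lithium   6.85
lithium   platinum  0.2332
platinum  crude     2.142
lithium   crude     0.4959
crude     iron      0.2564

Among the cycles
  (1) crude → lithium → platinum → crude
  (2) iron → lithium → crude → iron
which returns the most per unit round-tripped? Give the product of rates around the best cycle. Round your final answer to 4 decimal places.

0.9671

(1) 1.936 × 0.2332 × 2.142 = 0.96706
(2) 6.85 × 0.4959 × 0.2564 = 0.87097
Highest is cycle (1) at 0.9671 (≤1, no arbitrage).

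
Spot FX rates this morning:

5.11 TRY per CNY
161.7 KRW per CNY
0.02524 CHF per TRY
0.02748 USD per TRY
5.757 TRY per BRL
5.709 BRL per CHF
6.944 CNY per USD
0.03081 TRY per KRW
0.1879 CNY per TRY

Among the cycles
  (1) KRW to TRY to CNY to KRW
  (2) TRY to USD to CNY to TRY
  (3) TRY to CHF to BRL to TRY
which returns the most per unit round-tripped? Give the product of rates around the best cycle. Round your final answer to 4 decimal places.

(1) 0.03081 × 0.1879 × 161.7 = 0.93611
(2) 0.02748 × 6.944 × 5.11 = 0.97510
(3) 0.02524 × 5.709 × 5.757 = 0.82956
Highest is cycle (2) at 0.9751 (≤1, no arbitrage).

0.9751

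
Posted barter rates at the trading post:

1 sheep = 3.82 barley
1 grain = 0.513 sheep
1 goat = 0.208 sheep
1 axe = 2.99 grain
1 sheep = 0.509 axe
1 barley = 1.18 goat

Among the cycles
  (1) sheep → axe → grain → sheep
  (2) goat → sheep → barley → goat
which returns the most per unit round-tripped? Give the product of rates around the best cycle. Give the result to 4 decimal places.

(1) 0.509 × 2.99 × 0.513 = 0.78074
(2) 0.208 × 3.82 × 1.18 = 0.93758
Highest is cycle (2) at 0.9376 (≤1, no arbitrage).

0.9376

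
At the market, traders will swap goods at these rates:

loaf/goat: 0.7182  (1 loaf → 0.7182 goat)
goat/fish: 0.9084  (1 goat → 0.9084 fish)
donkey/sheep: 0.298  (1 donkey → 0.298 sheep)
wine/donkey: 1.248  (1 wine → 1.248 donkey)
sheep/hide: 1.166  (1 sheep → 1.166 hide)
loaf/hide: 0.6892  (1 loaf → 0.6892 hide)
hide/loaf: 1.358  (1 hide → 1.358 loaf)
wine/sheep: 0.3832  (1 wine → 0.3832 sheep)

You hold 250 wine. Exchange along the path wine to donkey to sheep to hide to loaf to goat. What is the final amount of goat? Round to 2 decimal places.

250 wine × 1.248 = 312 donkey
312 donkey × 0.298 = 92.976 sheep
92.976 sheep × 1.166 = 108.410016 hide
108.410016 hide × 1.358 = 147.220801728 loaf
147.220801728 loaf × 0.7182 = 105.7339798010496 goat

105.73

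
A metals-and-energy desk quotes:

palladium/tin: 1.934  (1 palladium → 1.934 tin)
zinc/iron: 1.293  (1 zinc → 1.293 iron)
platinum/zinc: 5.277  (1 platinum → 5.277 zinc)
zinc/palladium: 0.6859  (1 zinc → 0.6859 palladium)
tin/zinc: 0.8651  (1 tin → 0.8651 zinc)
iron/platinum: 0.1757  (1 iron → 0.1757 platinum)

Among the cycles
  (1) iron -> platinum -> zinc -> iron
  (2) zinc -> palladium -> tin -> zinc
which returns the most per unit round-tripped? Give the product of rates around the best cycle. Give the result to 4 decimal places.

1.1988

(1) 0.1757 × 5.277 × 1.293 = 1.19883
(2) 0.6859 × 1.934 × 0.8651 = 1.14758
Highest is cycle (1) at 1.1988 (>1, arbitrage).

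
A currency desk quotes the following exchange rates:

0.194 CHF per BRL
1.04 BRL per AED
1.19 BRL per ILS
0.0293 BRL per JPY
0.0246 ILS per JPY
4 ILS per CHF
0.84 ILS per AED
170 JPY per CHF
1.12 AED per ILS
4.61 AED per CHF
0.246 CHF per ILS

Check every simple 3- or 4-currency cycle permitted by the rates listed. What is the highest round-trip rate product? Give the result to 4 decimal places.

JPY→ILS→CHF→JPY: 0.0246 × 0.246 × 170 = 1.02877
BRL→CHF→JPY→BRL: 0.194 × 170 × 0.0293 = 0.96631
BRL→CHF→JPY→ILS→BRL: 0.194 × 170 × 0.0246 × 1.19 = 0.96546
AED→ILS→CHF→AED: 0.84 × 0.246 × 4.61 = 0.95261
AED→BRL→CHF→AED: 1.04 × 0.194 × 4.61 = 0.93011
BRL→CHF→ILS→BRL: 0.194 × 4 × 1.19 = 0.92344
AED→BRL→CHF→ILS→AED: 1.04 × 0.194 × 4 × 1.12 = 0.90388
AED→ILS→BRL→CHF→AED: 0.84 × 1.19 × 0.194 × 4.61 = 0.89398
Maximum is JPY→ILS→CHF→JPY at 1.0288; arbitrage exists.

1.0288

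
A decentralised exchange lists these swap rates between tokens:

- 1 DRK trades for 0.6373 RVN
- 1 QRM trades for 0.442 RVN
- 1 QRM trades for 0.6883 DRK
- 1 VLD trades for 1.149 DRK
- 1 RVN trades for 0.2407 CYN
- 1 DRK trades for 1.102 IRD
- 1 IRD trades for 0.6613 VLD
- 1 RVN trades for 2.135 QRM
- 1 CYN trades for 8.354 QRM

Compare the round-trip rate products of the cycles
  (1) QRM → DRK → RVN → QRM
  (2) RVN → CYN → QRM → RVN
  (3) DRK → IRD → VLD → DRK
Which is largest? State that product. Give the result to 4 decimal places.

0.9365

(1) 0.6883 × 0.6373 × 2.135 = 0.93653
(2) 0.2407 × 8.354 × 0.442 = 0.88878
(3) 1.102 × 0.6613 × 1.149 = 0.83734
Highest is cycle (1) at 0.9365 (≤1, no arbitrage).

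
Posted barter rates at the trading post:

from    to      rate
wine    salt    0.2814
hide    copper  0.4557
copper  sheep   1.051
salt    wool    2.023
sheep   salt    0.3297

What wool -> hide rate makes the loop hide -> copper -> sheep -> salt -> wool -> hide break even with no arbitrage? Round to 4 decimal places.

3.1304

Known legs of the cycle: 0.4557 × 1.051 × 0.3297 × 2.023 = 0.31944535280217
For no arbitrage the full-cycle product must be 1, so the missing rate is 1 / 0.31944535280217 ≈ 3.130426.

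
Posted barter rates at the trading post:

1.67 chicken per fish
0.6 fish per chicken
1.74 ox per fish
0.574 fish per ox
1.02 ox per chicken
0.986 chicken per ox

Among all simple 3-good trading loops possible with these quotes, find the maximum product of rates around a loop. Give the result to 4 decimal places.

chicken→fish→ox→chicken: 0.6 × 1.74 × 0.986 = 1.02938
chicken→ox→fish→chicken: 1.02 × 0.574 × 1.67 = 0.97775
Maximum is chicken→fish→ox→chicken at 1.0294; arbitrage exists.

1.0294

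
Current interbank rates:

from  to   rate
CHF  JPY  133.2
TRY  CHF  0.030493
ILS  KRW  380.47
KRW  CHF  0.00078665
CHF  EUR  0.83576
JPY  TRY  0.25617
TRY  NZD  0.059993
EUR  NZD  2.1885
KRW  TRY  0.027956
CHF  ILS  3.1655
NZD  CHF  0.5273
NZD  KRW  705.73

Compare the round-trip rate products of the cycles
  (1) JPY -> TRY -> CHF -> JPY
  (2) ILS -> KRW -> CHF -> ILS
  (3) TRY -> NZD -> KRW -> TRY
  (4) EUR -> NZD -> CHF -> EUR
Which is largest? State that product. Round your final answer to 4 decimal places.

(1) 0.25617 × 0.030493 × 133.2 = 1.04048
(2) 380.47 × 0.00078665 × 3.1655 = 0.94742
(3) 0.059993 × 705.73 × 0.027956 = 1.18363
(4) 2.1885 × 0.5273 × 0.83576 = 0.96446
Highest is cycle (3) at 1.1836 (>1, arbitrage).

1.1836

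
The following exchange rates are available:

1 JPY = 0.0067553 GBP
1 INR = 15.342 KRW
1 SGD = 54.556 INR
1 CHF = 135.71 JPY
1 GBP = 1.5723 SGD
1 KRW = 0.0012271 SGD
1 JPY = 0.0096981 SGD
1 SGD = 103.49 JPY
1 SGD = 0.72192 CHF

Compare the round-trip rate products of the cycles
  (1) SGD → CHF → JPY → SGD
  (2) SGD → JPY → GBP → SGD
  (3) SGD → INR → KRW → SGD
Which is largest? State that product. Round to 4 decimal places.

(1) 0.72192 × 135.71 × 0.0096981 = 0.95014
(2) 103.49 × 0.0067553 × 1.5723 = 1.09920
(3) 54.556 × 15.342 × 0.0012271 = 1.02708
Highest is cycle (2) at 1.0992 (>1, arbitrage).

1.0992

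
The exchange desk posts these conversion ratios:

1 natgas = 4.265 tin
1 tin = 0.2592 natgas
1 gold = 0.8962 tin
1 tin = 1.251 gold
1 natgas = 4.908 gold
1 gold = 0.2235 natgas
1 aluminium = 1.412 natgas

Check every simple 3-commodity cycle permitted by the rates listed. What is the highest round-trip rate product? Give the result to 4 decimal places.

tin→gold→natgas→tin: 1.251 × 0.2235 × 4.265 = 1.19249
tin→natgas→gold→tin: 0.2592 × 4.908 × 0.8962 = 1.14010
Maximum is tin→gold→natgas→tin at 1.1925; arbitrage exists.

1.1925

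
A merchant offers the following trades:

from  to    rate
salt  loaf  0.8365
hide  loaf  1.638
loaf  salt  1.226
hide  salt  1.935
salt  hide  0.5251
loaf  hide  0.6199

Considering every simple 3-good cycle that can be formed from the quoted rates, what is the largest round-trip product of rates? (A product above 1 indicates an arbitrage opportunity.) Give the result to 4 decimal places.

1.0545

loaf→salt→hide→loaf: 1.226 × 0.5251 × 1.638 = 1.05450
loaf→hide→salt→loaf: 0.6199 × 1.935 × 0.8365 = 1.00339
Maximum is loaf→salt→hide→loaf at 1.0545; arbitrage exists.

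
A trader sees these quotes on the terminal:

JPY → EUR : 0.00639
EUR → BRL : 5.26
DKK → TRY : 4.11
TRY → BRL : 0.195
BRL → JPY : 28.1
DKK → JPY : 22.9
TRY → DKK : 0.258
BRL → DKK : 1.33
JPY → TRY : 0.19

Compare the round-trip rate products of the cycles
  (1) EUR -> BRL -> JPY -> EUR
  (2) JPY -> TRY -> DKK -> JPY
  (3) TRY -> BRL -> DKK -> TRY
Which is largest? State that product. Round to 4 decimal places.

(1) 5.26 × 28.1 × 0.00639 = 0.94448
(2) 0.19 × 0.258 × 22.9 = 1.12256
(3) 0.195 × 1.33 × 4.11 = 1.06593
Highest is cycle (2) at 1.1226 (>1, arbitrage).

1.1226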